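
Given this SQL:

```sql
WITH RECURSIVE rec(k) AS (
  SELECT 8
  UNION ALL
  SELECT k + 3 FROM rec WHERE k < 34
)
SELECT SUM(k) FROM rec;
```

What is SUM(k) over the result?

215

Base: k=8.
Iteration 1: 8 < 34 holds -> k = 8 + 3 = 11.
Iteration 2: 11 < 34 holds -> k = 11 + 3 = 14.
Iteration 3: 14 < 34 holds -> k = 14 + 3 = 17.
Iteration 4: 17 < 34 holds -> k = 17 + 3 = 20.
Iteration 5: 20 < 34 holds -> k = 20 + 3 = 23.
Iteration 6: 23 < 34 holds -> k = 23 + 3 = 26.
Iteration 7: 26 < 34 holds -> k = 26 + 3 = 29.
Iteration 8: 29 < 34 holds -> k = 29 + 3 = 32.
Iteration 9: 32 < 34 holds -> k = 32 + 3 = 35.
Iteration 10: 35 < 34 fails; recursion stops.
SUM(k) = 8 + 11 + 14 + 17 + 20 + 23 + 26 + 29 + 32 + 35 = 215.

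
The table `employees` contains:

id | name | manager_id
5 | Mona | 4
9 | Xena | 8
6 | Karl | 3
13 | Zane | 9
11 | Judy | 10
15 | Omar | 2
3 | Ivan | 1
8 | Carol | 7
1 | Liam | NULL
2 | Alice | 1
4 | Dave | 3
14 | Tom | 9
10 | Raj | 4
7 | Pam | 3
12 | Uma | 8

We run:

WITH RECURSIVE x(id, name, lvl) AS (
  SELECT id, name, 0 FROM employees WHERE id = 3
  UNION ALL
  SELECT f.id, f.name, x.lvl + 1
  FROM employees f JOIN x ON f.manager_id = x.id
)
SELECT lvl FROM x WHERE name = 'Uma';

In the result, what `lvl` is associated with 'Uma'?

Base: id=3 (Ivan) at lvl 0.
Iteration 1: rows with manager_id in {3} -> Dave (id 4, lvl 1), Karl (id 6, lvl 1), Pam (id 7, lvl 1).
Iteration 2: rows with manager_id in {4,6,7} -> Mona (id 5, lvl 2), Carol (id 8, lvl 2), Raj (id 10, lvl 2).
Iteration 3: rows with manager_id in {5,8,10} -> Xena (id 9, lvl 3), Judy (id 11, lvl 3), Uma (id 12, lvl 3).
Iteration 4: rows with manager_id in {9,11,12} -> Zane (id 13, lvl 4), Tom (id 14, lvl 4).
Iteration 5: no rows with manager_id in {13,14}; recursion stops.

3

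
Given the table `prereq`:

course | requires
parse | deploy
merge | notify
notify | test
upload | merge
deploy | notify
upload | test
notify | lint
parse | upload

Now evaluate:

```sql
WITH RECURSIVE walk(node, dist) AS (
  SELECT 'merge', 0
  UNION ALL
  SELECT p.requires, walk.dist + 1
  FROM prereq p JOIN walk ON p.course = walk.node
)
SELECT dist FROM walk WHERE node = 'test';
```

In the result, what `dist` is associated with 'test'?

Base: (merge, dist=0).
Iteration 1: edges from {merge} -> (notify, dist=1).
Iteration 2: edges from {notify} -> (lint, dist=2), (test, dist=2).
Iteration 3: no outgoing edges from {lint,test}; recursion stops.

2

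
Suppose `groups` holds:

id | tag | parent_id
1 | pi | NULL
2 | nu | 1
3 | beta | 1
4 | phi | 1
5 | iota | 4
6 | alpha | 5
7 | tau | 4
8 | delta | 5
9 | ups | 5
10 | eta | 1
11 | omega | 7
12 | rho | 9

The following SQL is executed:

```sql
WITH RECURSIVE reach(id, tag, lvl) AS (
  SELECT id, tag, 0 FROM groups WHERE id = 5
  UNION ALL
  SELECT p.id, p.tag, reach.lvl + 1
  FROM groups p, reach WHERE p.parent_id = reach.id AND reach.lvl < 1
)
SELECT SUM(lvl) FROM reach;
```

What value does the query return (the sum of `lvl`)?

Base: id=5 (iota) at lvl 0.
Iteration 1: rows with parent_id in {5} -> alpha (id 6, lvl 1), delta (id 8, lvl 1), ups (id 9, lvl 1).
Iteration 2: lvl < 1 fails for all current rows; recursion stops.
SUM(lvl) = 0 + 1 + 1 + 1 = 3.

3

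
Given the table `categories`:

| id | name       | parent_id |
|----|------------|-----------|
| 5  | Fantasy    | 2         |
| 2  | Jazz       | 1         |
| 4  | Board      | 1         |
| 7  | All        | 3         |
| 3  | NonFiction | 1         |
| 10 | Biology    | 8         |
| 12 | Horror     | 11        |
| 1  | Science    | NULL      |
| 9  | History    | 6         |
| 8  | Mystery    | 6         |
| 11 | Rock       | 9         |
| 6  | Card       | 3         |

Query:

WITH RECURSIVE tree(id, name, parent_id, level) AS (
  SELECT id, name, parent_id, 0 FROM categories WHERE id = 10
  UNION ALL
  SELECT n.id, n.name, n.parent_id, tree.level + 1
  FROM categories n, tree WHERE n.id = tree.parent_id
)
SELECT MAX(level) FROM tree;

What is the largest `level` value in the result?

4

Base: id=10 (Biology), parent_id=8, level 0.
Iteration 1: join on id=8 -> Mystery (id 8, parent_id=6, level 1).
Iteration 2: join on id=6 -> Card (id 6, parent_id=3, level 2).
Iteration 3: join on id=3 -> NonFiction (id 3, parent_id=1, level 3).
Iteration 4: join on id=1 -> Science (id 1, parent_id=NULL, level 4).
Iteration 5: parent_id is NULL; no match; recursion stops.
level values: 0, 1, 2, 3, 4; the maximum is 4.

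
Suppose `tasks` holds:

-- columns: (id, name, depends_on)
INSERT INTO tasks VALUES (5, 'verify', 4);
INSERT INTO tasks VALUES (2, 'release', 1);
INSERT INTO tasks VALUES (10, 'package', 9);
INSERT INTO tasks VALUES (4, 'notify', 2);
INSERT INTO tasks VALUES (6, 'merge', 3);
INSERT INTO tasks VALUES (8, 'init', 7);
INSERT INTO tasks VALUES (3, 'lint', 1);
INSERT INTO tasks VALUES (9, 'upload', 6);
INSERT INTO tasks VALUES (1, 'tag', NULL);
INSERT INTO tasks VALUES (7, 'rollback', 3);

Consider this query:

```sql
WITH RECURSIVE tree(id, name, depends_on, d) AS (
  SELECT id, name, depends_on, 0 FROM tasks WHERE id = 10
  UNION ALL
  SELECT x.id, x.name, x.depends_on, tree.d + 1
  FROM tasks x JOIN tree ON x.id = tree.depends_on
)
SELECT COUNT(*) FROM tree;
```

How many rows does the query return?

5

Base: id=10 (package), depends_on=9, d 0.
Iteration 1: join on id=9 -> upload (id 9, depends_on=6, d 1).
Iteration 2: join on id=6 -> merge (id 6, depends_on=3, d 2).
Iteration 3: join on id=3 -> lint (id 3, depends_on=1, d 3).
Iteration 4: join on id=1 -> tag (id 1, depends_on=NULL, d 4).
Iteration 5: depends_on is NULL; no match; recursion stops.
Total rows emitted: 5.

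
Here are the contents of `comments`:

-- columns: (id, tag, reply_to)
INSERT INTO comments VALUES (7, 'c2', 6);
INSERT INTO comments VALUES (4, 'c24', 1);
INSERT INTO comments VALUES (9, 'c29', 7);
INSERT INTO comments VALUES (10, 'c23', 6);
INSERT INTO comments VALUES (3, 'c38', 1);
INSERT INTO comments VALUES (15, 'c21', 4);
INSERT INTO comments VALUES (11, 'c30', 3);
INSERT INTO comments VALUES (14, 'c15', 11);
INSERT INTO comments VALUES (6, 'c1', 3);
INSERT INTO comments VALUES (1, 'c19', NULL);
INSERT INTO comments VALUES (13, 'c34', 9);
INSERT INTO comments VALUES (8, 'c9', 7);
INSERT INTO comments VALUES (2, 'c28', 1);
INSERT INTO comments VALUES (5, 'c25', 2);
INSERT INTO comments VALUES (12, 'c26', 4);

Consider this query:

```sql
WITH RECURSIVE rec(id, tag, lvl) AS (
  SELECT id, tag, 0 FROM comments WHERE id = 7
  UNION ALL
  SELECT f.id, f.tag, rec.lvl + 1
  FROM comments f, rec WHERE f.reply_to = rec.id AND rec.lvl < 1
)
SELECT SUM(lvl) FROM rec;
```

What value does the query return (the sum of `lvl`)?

2

Base: id=7 (c2) at lvl 0.
Iteration 1: rows with reply_to in {7} -> c9 (id 8, lvl 1), c29 (id 9, lvl 1).
Iteration 2: lvl < 1 fails for all current rows; recursion stops.
SUM(lvl) = 0 + 1 + 1 = 2.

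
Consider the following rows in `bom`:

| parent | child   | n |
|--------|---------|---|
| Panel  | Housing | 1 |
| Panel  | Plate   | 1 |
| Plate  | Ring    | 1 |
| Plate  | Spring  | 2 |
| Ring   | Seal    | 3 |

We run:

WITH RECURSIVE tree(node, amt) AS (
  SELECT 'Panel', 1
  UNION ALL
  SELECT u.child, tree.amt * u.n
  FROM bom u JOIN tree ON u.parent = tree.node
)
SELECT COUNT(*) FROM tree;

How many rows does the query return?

6

Base: (Panel, amt=1).
Iteration 1: components of {Panel} -> Housing = 1*1 = 1, Plate = 1*1 = 1.
Iteration 2: components of {Housing,Plate} -> Ring = 1*1 = 1, Spring = 1*2 = 2.
Iteration 3: components of {Ring,Spring} -> Seal = 1*3 = 3.
Iteration 4: no further components; recursion stops.
Total rows emitted: 6.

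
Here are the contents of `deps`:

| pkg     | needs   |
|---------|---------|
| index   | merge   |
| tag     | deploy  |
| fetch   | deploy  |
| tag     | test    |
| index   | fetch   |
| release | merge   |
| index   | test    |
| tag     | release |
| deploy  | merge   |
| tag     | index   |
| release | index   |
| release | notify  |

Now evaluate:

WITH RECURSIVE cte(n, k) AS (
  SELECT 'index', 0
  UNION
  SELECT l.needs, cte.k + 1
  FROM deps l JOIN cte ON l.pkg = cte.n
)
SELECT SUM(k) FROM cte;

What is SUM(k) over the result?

Base: (index, k=0).
Iteration 1: edges from {index} -> (fetch, k=1), (merge, k=1), (test, k=1).
Iteration 2: edges from {fetch,merge,test} -> (deploy, k=2).
Iteration 3: edges from {deploy} -> (merge, k=3).
Iteration 4: no outgoing edges from {merge}; recursion stops.
SUM(k) = 0 + 1 + 1 + 1 + 2 + 3 = 8.

8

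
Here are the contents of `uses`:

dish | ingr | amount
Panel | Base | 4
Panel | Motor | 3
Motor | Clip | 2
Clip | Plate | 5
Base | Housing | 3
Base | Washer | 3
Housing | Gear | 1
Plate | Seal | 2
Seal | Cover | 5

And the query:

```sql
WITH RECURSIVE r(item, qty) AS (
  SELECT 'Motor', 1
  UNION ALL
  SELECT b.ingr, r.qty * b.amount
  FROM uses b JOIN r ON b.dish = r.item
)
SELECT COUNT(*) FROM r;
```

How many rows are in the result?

Base: (Motor, qty=1).
Iteration 1: components of {Motor} -> Clip = 1*2 = 2.
Iteration 2: components of {Clip} -> Plate = 2*5 = 10.
Iteration 3: components of {Plate} -> Seal = 10*2 = 20.
Iteration 4: components of {Seal} -> Cover = 20*5 = 100.
Iteration 5: no further components; recursion stops.
Total rows emitted: 5.

5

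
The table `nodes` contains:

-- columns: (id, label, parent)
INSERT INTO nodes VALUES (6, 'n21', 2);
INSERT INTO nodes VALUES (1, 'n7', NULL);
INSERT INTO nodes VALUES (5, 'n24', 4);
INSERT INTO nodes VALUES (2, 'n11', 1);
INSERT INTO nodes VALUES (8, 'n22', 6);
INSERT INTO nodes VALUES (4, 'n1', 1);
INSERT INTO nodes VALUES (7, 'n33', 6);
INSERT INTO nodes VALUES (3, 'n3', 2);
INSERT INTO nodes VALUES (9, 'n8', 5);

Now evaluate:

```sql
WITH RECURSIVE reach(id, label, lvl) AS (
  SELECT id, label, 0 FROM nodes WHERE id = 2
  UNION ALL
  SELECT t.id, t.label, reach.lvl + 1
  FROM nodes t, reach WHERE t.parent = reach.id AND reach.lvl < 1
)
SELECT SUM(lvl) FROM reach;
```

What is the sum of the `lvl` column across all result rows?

2

Base: id=2 (n11) at lvl 0.
Iteration 1: rows with parent in {2} -> n3 (id 3, lvl 1), n21 (id 6, lvl 1).
Iteration 2: lvl < 1 fails for all current rows; recursion stops.
SUM(lvl) = 0 + 1 + 1 = 2.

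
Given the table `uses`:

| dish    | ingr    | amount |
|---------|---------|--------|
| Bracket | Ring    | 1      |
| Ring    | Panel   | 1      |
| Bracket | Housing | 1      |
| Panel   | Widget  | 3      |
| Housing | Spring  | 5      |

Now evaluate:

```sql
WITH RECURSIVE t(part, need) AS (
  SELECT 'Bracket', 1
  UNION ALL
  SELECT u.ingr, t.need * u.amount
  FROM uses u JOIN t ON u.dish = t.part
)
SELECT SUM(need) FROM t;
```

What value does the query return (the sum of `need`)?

Base: (Bracket, need=1).
Iteration 1: components of {Bracket} -> Housing = 1*1 = 1, Ring = 1*1 = 1.
Iteration 2: components of {Housing,Ring} -> Panel = 1*1 = 1, Spring = 1*5 = 5.
Iteration 3: components of {Panel,Spring} -> Widget = 1*3 = 3.
Iteration 4: no further components; recursion stops.
SUM(need) = 1 + 1 + 1 + 1 + 5 + 3 = 12.

12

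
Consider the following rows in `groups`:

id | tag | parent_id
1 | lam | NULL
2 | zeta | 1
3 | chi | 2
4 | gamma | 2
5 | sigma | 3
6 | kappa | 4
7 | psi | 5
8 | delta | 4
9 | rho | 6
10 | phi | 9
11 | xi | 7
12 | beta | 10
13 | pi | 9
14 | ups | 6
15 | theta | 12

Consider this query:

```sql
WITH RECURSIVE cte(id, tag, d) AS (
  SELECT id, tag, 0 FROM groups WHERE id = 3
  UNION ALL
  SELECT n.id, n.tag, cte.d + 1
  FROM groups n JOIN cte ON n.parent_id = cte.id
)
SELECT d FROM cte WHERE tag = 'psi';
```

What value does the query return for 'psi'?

Base: id=3 (chi) at d 0.
Iteration 1: rows with parent_id in {3} -> sigma (id 5, d 1).
Iteration 2: rows with parent_id in {5} -> psi (id 7, d 2).
Iteration 3: rows with parent_id in {7} -> xi (id 11, d 3).
Iteration 4: no rows with parent_id in {11}; recursion stops.

2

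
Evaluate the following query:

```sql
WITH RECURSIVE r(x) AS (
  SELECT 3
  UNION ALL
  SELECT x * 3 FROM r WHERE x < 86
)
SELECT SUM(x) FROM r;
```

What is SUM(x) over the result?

Base: x=3.
Iteration 1: 3 < 86 holds -> x = 3 * 3 = 9.
Iteration 2: 9 < 86 holds -> x = 9 * 3 = 27.
Iteration 3: 27 < 86 holds -> x = 27 * 3 = 81.
Iteration 4: 81 < 86 holds -> x = 81 * 3 = 243.
Iteration 5: 243 < 86 fails; recursion stops.
SUM(x) = 3 + 9 + 27 + 81 + 243 = 363.

363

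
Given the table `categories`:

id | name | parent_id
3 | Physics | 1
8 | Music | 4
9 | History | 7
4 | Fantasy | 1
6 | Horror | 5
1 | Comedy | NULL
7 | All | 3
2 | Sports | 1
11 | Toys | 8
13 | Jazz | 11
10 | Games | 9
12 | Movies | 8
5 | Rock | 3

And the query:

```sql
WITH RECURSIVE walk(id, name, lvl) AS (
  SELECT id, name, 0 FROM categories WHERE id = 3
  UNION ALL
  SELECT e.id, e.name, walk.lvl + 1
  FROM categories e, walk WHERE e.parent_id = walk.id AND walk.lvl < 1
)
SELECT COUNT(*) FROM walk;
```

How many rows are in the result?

3

Base: id=3 (Physics) at lvl 0.
Iteration 1: rows with parent_id in {3} -> Rock (id 5, lvl 1), All (id 7, lvl 1).
Iteration 2: lvl < 1 fails for all current rows; recursion stops.
Total rows emitted: 3.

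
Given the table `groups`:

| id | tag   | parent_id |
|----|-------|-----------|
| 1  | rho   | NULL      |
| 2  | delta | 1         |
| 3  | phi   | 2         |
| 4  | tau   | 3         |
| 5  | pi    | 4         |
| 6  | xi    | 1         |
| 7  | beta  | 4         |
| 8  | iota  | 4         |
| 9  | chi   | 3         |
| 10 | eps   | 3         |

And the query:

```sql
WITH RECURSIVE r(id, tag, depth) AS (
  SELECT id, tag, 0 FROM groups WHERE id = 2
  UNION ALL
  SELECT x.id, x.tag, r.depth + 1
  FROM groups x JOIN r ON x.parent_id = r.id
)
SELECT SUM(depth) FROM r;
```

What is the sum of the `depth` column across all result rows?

Base: id=2 (delta) at depth 0.
Iteration 1: rows with parent_id in {2} -> phi (id 3, depth 1).
Iteration 2: rows with parent_id in {3} -> tau (id 4, depth 2), chi (id 9, depth 2), eps (id 10, depth 2).
Iteration 3: rows with parent_id in {4,9,10} -> pi (id 5, depth 3), beta (id 7, depth 3), iota (id 8, depth 3).
Iteration 4: no rows with parent_id in {5,7,8}; recursion stops.
SUM(depth) = 0 + 1 + 2 + 2 + 2 + 3 + 3 + 3 = 16.

16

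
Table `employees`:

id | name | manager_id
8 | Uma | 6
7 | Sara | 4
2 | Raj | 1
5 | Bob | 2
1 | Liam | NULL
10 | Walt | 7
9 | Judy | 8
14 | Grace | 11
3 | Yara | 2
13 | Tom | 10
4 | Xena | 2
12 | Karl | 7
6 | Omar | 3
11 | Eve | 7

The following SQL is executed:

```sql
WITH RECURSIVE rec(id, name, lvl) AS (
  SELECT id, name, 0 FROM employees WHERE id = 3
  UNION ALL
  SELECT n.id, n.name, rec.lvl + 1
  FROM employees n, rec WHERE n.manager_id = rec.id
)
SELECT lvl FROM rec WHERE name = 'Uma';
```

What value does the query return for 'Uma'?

Base: id=3 (Yara) at lvl 0.
Iteration 1: rows with manager_id in {3} -> Omar (id 6, lvl 1).
Iteration 2: rows with manager_id in {6} -> Uma (id 8, lvl 2).
Iteration 3: rows with manager_id in {8} -> Judy (id 9, lvl 3).
Iteration 4: no rows with manager_id in {9}; recursion stops.

2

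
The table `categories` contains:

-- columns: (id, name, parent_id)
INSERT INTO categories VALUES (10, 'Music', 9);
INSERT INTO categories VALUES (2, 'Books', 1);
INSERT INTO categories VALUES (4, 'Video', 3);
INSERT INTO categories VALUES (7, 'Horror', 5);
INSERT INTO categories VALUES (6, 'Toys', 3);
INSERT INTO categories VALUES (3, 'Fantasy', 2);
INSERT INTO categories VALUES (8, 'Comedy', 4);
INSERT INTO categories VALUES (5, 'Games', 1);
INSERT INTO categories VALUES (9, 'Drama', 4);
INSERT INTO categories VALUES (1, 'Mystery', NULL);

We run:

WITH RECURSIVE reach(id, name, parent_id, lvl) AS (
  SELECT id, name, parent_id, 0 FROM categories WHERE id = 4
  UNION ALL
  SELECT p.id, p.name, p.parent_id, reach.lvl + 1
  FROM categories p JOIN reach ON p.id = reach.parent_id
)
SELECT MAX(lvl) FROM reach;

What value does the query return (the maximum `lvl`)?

3

Base: id=4 (Video), parent_id=3, lvl 0.
Iteration 1: join on id=3 -> Fantasy (id 3, parent_id=2, lvl 1).
Iteration 2: join on id=2 -> Books (id 2, parent_id=1, lvl 2).
Iteration 3: join on id=1 -> Mystery (id 1, parent_id=NULL, lvl 3).
Iteration 4: parent_id is NULL; no match; recursion stops.
lvl values: 0, 1, 2, 3; the maximum is 3.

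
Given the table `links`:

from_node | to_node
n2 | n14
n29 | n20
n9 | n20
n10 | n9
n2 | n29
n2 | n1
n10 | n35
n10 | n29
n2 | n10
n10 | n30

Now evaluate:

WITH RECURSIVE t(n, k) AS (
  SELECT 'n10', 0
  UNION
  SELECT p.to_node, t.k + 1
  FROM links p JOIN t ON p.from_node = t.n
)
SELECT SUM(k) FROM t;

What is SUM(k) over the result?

Base: (n10, k=0).
Iteration 1: edges from {n10} -> (n29, k=1), (n30, k=1), (n35, k=1), (n9, k=1).
Iteration 2: edges from {n29,n30,n35,n9} -> (n20, k=2). [UNION drops 1 duplicate row(s)]
Iteration 3: no outgoing edges from {n20}; recursion stops.
SUM(k) = 0 + 1 + 1 + 1 + 1 + 2 = 6.

6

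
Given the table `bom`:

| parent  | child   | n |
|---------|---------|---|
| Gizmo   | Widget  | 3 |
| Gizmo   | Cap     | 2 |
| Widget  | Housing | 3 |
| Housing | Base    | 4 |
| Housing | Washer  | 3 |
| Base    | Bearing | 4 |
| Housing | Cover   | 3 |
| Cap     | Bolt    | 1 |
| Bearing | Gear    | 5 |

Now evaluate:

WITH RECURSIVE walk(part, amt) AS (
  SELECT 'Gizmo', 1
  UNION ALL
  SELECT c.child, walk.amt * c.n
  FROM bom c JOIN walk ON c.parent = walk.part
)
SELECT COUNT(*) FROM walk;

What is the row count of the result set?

Base: (Gizmo, amt=1).
Iteration 1: components of {Gizmo} -> Cap = 1*2 = 2, Widget = 1*3 = 3.
Iteration 2: components of {Cap,Widget} -> Bolt = 2*1 = 2, Housing = 3*3 = 9.
Iteration 3: components of {Bolt,Housing} -> Base = 9*4 = 36, Cover = 9*3 = 27, Washer = 9*3 = 27.
Iteration 4: components of {Base,Cover,Washer} -> Bearing = 36*4 = 144.
Iteration 5: components of {Bearing} -> Gear = 144*5 = 720.
Iteration 6: no further components; recursion stops.
Total rows emitted: 10.

10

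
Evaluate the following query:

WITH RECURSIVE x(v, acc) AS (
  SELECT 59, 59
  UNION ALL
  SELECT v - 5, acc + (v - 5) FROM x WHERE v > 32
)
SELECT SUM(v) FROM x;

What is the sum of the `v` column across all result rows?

308

Base: v=59, acc=59.
Iteration 1: 59 > 32 holds -> v = 59 - 5 = 54, acc = 59 + 54 = 113.
Iteration 2: 54 > 32 holds -> v = 54 - 5 = 49, acc = 113 + 49 = 162.
Iteration 3: 49 > 32 holds -> v = 49 - 5 = 44, acc = 162 + 44 = 206.
Iteration 4: 44 > 32 holds -> v = 44 - 5 = 39, acc = 206 + 39 = 245.
Iteration 5: 39 > 32 holds -> v = 39 - 5 = 34, acc = 245 + 34 = 279.
Iteration 6: 34 > 32 holds -> v = 34 - 5 = 29, acc = 279 + 29 = 308.
Iteration 7: 29 > 32 fails; recursion stops.
SUM(v) = 59 + 54 + 49 + 44 + 39 + 34 + 29 = 308.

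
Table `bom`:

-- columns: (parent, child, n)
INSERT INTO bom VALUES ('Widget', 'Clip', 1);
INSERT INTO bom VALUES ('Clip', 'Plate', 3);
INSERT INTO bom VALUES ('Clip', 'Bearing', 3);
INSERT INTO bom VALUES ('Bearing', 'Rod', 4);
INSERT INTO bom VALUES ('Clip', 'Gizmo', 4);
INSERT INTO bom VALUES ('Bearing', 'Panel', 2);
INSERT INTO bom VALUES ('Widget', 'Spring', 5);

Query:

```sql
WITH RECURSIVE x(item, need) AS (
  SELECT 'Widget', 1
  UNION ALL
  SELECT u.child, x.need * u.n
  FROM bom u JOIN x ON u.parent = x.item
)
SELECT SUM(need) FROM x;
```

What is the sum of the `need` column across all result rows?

Base: (Widget, need=1).
Iteration 1: components of {Widget} -> Clip = 1*1 = 1, Spring = 1*5 = 5.
Iteration 2: components of {Clip,Spring} -> Bearing = 1*3 = 3, Gizmo = 1*4 = 4, Plate = 1*3 = 3.
Iteration 3: components of {Bearing,Gizmo,Plate} -> Panel = 3*2 = 6, Rod = 3*4 = 12.
Iteration 4: no further components; recursion stops.
SUM(need) = 1 + 1 + 5 + 3 + 3 + 4 + 12 + 6 = 35.

35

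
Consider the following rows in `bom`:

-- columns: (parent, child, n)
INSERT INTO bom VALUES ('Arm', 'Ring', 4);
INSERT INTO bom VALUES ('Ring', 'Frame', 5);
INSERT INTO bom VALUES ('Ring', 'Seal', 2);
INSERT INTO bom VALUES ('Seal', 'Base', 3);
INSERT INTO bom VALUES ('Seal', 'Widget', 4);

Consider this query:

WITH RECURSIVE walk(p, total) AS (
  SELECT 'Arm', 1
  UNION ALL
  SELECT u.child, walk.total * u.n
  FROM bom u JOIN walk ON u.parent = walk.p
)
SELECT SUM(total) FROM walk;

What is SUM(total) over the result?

89

Base: (Arm, total=1).
Iteration 1: components of {Arm} -> Ring = 1*4 = 4.
Iteration 2: components of {Ring} -> Frame = 4*5 = 20, Seal = 4*2 = 8.
Iteration 3: components of {Frame,Seal} -> Base = 8*3 = 24, Widget = 8*4 = 32.
Iteration 4: no further components; recursion stops.
SUM(total) = 1 + 4 + 20 + 8 + 24 + 32 = 89.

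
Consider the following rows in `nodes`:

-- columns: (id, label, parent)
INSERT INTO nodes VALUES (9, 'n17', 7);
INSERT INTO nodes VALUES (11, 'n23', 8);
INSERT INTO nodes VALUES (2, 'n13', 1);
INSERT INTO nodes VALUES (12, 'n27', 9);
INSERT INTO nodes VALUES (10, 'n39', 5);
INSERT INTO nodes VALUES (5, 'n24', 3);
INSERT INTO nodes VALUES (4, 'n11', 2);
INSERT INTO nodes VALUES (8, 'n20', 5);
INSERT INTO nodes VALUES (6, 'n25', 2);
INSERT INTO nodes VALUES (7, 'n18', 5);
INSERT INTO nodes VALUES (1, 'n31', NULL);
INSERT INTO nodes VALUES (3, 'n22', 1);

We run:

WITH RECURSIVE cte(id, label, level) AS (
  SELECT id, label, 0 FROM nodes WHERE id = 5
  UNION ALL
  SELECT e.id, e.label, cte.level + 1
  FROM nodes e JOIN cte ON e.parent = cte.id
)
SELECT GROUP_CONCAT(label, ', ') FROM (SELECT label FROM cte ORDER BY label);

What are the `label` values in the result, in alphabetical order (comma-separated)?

n17, n18, n20, n23, n24, n27, n39

Base: id=5 (n24) at level 0.
Iteration 1: rows with parent in {5} -> n18 (id 7, level 1), n20 (id 8, level 1), n39 (id 10, level 1).
Iteration 2: rows with parent in {7,8,10} -> n17 (id 9, level 2), n23 (id 11, level 2).
Iteration 3: rows with parent in {9,11} -> n27 (id 12, level 3).
Iteration 4: no rows with parent in {12}; recursion stops.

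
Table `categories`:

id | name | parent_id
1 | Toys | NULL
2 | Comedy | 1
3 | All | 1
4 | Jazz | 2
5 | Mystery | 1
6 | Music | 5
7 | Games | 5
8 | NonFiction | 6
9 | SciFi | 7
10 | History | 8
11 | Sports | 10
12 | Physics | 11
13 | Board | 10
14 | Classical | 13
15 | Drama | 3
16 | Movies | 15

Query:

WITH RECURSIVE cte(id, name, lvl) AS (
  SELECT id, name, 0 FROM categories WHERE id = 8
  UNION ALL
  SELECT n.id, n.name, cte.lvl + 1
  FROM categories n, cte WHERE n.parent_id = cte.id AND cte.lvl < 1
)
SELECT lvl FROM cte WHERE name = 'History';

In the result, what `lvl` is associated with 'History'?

1

Base: id=8 (NonFiction) at lvl 0.
Iteration 1: rows with parent_id in {8} -> History (id 10, lvl 1).
Iteration 2: lvl < 1 fails for all current rows; recursion stops.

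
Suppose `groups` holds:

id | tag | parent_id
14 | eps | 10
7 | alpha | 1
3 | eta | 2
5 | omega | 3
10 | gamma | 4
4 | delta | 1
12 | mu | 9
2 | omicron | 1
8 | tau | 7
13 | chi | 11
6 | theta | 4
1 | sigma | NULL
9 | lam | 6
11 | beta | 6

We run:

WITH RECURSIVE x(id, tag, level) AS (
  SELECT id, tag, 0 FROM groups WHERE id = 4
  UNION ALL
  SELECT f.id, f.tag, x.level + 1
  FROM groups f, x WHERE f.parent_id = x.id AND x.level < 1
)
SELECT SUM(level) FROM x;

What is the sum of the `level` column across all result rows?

2

Base: id=4 (delta) at level 0.
Iteration 1: rows with parent_id in {4} -> theta (id 6, level 1), gamma (id 10, level 1).
Iteration 2: level < 1 fails for all current rows; recursion stops.
SUM(level) = 0 + 1 + 1 = 2.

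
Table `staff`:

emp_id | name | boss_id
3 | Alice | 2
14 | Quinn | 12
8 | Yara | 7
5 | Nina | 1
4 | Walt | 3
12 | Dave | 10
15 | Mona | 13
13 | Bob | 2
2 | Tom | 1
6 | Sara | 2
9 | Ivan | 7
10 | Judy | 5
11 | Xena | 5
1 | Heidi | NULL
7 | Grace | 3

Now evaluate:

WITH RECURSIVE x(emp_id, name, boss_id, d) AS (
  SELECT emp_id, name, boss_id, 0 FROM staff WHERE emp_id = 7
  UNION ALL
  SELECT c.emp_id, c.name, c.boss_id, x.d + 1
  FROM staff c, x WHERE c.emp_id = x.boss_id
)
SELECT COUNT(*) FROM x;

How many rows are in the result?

Base: emp_id=7 (Grace), boss_id=3, d 0.
Iteration 1: join on emp_id=3 -> Alice (id 3, boss_id=2, d 1).
Iteration 2: join on emp_id=2 -> Tom (id 2, boss_id=1, d 2).
Iteration 3: join on emp_id=1 -> Heidi (id 1, boss_id=NULL, d 3).
Iteration 4: boss_id is NULL; no match; recursion stops.
Total rows emitted: 4.

4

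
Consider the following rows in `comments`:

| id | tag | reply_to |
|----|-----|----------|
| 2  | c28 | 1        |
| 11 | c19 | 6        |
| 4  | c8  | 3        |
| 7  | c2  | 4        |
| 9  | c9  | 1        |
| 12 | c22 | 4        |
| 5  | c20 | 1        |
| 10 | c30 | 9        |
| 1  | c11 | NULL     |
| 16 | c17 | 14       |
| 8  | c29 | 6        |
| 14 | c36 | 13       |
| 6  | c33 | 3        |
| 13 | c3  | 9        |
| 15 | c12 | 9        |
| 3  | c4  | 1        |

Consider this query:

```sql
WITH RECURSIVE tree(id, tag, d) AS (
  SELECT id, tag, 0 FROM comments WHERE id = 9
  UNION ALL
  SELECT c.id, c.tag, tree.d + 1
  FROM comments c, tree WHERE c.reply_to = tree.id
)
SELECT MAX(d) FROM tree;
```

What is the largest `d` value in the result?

Base: id=9 (c9) at d 0.
Iteration 1: rows with reply_to in {9} -> c30 (id 10, d 1), c3 (id 13, d 1), c12 (id 15, d 1).
Iteration 2: rows with reply_to in {10,13,15} -> c36 (id 14, d 2).
Iteration 3: rows with reply_to in {14} -> c17 (id 16, d 3).
Iteration 4: no rows with reply_to in {16}; recursion stops.
d values: 0, 1, 1, 1, 2, 3; the maximum is 3.

3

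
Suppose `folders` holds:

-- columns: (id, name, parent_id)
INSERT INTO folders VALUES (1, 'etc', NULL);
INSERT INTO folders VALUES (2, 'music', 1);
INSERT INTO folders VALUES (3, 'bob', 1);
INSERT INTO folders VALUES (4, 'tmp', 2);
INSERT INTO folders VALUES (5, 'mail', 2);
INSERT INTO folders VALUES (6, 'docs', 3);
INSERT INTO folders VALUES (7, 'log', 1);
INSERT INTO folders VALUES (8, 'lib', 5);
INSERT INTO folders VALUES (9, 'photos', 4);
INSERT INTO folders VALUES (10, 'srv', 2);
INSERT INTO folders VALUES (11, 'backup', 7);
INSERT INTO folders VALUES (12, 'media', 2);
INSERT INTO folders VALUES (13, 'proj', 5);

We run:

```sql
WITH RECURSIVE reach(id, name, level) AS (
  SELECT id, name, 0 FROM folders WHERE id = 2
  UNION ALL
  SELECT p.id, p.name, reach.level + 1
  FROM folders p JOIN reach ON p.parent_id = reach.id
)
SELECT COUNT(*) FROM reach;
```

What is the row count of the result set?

Base: id=2 (music) at level 0.
Iteration 1: rows with parent_id in {2} -> tmp (id 4, level 1), mail (id 5, level 1), srv (id 10, level 1), media (id 12, level 1).
Iteration 2: rows with parent_id in {4,5,10,12} -> lib (id 8, level 2), photos (id 9, level 2), proj (id 13, level 2).
Iteration 3: no rows with parent_id in {8,9,13}; recursion stops.
Total rows emitted: 8.

8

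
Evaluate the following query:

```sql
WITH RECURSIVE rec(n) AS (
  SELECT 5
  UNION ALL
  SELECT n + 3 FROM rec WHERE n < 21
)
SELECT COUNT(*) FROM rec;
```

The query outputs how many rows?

7

Base: n=5.
Iteration 1: 5 < 21 holds -> n = 5 + 3 = 8.
Iteration 2: 8 < 21 holds -> n = 8 + 3 = 11.
Iteration 3: 11 < 21 holds -> n = 11 + 3 = 14.
Iteration 4: 14 < 21 holds -> n = 14 + 3 = 17.
Iteration 5: 17 < 21 holds -> n = 17 + 3 = 20.
Iteration 6: 20 < 21 holds -> n = 20 + 3 = 23.
Iteration 7: 23 < 21 fails; recursion stops.
Total rows emitted: 7.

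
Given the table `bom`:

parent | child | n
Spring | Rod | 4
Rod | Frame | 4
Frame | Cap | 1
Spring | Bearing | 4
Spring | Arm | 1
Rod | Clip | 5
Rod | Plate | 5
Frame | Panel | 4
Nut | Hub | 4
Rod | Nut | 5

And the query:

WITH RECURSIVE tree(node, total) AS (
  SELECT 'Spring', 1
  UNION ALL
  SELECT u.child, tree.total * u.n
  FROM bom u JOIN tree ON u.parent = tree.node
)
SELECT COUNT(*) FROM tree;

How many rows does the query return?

11

Base: (Spring, total=1).
Iteration 1: components of {Spring} -> Arm = 1*1 = 1, Bearing = 1*4 = 4, Rod = 1*4 = 4.
Iteration 2: components of {Arm,Bearing,Rod} -> Clip = 4*5 = 20, Frame = 4*4 = 16, Nut = 4*5 = 20, Plate = 4*5 = 20.
Iteration 3: components of {Clip,Frame,Nut,Plate} -> Cap = 16*1 = 16, Hub = 20*4 = 80, Panel = 16*4 = 64.
Iteration 4: no further components; recursion stops.
Total rows emitted: 11.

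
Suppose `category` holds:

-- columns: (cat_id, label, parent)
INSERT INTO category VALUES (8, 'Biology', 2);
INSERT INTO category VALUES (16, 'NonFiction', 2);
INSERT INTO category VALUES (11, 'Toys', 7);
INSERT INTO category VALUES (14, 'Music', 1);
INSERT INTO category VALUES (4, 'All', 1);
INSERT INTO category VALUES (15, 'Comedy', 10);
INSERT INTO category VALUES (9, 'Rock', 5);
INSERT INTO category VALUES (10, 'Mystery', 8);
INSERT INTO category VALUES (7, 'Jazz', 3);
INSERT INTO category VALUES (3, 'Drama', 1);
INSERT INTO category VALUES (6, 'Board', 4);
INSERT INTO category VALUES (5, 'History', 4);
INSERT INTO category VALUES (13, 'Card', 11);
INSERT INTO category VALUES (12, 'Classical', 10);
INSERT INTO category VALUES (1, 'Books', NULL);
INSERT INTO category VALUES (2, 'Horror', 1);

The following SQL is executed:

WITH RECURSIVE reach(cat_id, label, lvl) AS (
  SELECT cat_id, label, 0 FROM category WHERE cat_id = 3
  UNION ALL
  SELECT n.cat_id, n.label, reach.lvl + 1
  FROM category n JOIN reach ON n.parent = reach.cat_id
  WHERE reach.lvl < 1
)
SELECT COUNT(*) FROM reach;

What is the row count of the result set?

Base: cat_id=3 (Drama) at lvl 0.
Iteration 1: rows with parent in {3} -> Jazz (id 7, lvl 1).
Iteration 2: lvl < 1 fails for all current rows; recursion stops.
Total rows emitted: 2.

2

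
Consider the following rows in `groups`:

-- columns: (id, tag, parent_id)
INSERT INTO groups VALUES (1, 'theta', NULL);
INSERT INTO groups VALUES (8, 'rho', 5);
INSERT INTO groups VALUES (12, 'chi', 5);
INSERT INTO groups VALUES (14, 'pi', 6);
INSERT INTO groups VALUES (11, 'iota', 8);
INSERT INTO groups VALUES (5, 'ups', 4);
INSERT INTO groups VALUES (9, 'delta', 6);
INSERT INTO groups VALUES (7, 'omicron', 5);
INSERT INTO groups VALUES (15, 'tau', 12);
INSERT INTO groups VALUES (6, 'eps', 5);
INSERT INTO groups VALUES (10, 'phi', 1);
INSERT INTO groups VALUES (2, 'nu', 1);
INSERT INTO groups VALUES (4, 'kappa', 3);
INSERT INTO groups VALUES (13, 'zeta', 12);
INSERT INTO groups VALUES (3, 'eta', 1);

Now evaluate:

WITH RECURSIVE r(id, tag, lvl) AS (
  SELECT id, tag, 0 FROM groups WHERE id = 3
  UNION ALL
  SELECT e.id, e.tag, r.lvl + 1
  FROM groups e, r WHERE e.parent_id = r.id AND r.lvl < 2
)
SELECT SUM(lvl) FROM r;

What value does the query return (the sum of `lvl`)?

3

Base: id=3 (eta) at lvl 0.
Iteration 1: rows with parent_id in {3} -> kappa (id 4, lvl 1).
Iteration 2: rows with parent_id in {4} -> ups (id 5, lvl 2).
Iteration 3: lvl < 2 fails for all current rows; recursion stops.
SUM(lvl) = 0 + 1 + 2 = 3.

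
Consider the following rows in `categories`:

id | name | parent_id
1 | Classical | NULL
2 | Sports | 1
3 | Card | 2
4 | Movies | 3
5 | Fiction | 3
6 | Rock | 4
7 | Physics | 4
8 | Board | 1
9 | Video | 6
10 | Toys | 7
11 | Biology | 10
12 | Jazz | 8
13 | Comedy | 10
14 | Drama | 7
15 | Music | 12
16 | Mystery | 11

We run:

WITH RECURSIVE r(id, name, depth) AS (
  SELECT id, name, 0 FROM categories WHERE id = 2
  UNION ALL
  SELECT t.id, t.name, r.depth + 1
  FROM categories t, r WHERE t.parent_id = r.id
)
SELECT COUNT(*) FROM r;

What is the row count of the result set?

12

Base: id=2 (Sports) at depth 0.
Iteration 1: rows with parent_id in {2} -> Card (id 3, depth 1).
Iteration 2: rows with parent_id in {3} -> Movies (id 4, depth 2), Fiction (id 5, depth 2).
Iteration 3: rows with parent_id in {4,5} -> Rock (id 6, depth 3), Physics (id 7, depth 3).
Iteration 4: rows with parent_id in {6,7} -> Video (id 9, depth 4), Toys (id 10, depth 4), Drama (id 14, depth 4).
Iteration 5: rows with parent_id in {9,10,14} -> Biology (id 11, depth 5), Comedy (id 13, depth 5).
Iteration 6: rows with parent_id in {11,13} -> Mystery (id 16, depth 6).
Iteration 7: no rows with parent_id in {16}; recursion stops.
Total rows emitted: 12.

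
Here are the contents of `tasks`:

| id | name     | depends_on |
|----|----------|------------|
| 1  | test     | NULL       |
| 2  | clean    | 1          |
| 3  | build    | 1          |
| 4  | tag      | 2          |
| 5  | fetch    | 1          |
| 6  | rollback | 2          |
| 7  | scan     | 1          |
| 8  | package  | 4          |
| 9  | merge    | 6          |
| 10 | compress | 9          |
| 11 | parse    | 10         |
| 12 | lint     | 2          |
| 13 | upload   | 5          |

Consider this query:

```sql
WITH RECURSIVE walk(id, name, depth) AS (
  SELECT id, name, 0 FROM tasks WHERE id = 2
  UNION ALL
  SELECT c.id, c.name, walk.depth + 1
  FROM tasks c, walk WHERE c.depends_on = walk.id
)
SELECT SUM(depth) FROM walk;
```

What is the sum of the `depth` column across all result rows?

14

Base: id=2 (clean) at depth 0.
Iteration 1: rows with depends_on in {2} -> tag (id 4, depth 1), rollback (id 6, depth 1), lint (id 12, depth 1).
Iteration 2: rows with depends_on in {4,6,12} -> package (id 8, depth 2), merge (id 9, depth 2).
Iteration 3: rows with depends_on in {8,9} -> compress (id 10, depth 3).
Iteration 4: rows with depends_on in {10} -> parse (id 11, depth 4).
Iteration 5: no rows with depends_on in {11}; recursion stops.
SUM(depth) = 0 + 1 + 1 + 1 + 2 + 2 + 3 + 4 = 14.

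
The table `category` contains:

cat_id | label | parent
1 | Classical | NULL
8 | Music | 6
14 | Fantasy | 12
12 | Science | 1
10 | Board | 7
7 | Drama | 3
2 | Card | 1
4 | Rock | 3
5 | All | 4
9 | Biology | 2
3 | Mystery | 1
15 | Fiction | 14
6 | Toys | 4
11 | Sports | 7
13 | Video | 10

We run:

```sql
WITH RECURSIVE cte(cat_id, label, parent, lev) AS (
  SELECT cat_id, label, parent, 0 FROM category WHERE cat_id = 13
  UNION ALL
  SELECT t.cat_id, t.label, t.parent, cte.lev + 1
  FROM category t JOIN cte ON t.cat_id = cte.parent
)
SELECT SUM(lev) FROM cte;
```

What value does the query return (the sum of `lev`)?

10

Base: cat_id=13 (Video), parent=10, lev 0.
Iteration 1: join on cat_id=10 -> Board (id 10, parent=7, lev 1).
Iteration 2: join on cat_id=7 -> Drama (id 7, parent=3, lev 2).
Iteration 3: join on cat_id=3 -> Mystery (id 3, parent=1, lev 3).
Iteration 4: join on cat_id=1 -> Classical (id 1, parent=NULL, lev 4).
Iteration 5: parent is NULL; no match; recursion stops.
SUM(lev) = 0 + 1 + 2 + 3 + 4 = 10.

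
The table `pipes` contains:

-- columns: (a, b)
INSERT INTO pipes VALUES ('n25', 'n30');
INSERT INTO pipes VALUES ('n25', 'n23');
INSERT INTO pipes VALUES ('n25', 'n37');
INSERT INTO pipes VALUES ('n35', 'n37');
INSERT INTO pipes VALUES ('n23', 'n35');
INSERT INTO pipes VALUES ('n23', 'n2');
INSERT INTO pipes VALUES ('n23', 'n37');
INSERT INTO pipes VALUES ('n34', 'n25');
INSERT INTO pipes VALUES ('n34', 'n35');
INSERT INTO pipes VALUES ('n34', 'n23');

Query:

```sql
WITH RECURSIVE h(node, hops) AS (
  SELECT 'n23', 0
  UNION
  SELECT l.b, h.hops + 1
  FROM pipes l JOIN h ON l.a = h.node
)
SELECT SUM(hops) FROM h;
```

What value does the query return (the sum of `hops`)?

Base: (n23, hops=0).
Iteration 1: edges from {n23} -> (n2, hops=1), (n35, hops=1), (n37, hops=1).
Iteration 2: edges from {n2,n35,n37} -> (n37, hops=2).
Iteration 3: no outgoing edges from {n37}; recursion stops.
SUM(hops) = 0 + 1 + 1 + 1 + 2 = 5.

5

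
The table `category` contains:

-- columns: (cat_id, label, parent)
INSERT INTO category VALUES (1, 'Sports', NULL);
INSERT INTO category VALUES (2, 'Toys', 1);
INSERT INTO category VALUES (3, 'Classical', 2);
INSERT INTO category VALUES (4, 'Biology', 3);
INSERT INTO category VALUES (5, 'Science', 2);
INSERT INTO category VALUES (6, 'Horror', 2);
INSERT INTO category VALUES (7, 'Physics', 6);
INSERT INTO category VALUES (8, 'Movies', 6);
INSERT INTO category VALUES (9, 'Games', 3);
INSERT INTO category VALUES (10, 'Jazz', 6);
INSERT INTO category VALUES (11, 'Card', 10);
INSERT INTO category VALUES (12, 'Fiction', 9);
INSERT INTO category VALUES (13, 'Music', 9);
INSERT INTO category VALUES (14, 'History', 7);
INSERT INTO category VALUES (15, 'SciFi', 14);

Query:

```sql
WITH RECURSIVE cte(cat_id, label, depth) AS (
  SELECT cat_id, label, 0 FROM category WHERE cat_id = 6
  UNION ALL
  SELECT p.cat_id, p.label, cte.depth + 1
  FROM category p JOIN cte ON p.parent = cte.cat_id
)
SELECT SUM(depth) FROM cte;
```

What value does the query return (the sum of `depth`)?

Base: cat_id=6 (Horror) at depth 0.
Iteration 1: rows with parent in {6} -> Physics (id 7, depth 1), Movies (id 8, depth 1), Jazz (id 10, depth 1).
Iteration 2: rows with parent in {7,8,10} -> Card (id 11, depth 2), History (id 14, depth 2).
Iteration 3: rows with parent in {11,14} -> SciFi (id 15, depth 3).
Iteration 4: no rows with parent in {15}; recursion stops.
SUM(depth) = 0 + 1 + 1 + 1 + 2 + 2 + 3 = 10.

10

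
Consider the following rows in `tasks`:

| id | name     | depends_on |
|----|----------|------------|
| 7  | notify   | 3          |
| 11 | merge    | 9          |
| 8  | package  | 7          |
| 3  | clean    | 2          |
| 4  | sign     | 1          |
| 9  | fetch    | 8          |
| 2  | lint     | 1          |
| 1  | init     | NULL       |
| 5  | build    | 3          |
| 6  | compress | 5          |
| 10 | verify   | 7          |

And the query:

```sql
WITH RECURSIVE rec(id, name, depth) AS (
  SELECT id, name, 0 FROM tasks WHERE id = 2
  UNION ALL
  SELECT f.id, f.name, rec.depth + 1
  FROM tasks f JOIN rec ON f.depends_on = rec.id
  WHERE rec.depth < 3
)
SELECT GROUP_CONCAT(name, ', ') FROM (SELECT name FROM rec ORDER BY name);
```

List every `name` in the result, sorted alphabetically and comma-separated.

Base: id=2 (lint) at depth 0.
Iteration 1: rows with depends_on in {2} -> clean (id 3, depth 1).
Iteration 2: rows with depends_on in {3} -> build (id 5, depth 2), notify (id 7, depth 2).
Iteration 3: rows with depends_on in {5,7} -> compress (id 6, depth 3), package (id 8, depth 3), verify (id 10, depth 3).
Iteration 4: depth < 3 fails for all current rows; recursion stops.

build, clean, compress, lint, notify, package, verify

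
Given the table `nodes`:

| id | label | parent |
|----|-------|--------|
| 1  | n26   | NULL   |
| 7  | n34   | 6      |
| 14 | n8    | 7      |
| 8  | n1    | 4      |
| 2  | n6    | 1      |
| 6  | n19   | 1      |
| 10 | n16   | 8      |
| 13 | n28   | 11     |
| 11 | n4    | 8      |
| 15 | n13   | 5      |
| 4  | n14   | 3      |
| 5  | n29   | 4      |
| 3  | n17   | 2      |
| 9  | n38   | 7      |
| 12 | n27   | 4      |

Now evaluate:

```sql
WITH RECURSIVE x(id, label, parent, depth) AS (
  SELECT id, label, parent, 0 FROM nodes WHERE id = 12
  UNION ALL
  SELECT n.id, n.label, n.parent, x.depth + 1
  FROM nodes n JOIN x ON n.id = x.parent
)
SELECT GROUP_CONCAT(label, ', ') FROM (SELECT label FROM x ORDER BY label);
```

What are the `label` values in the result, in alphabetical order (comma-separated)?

n14, n17, n26, n27, n6

Base: id=12 (n27), parent=4, depth 0.
Iteration 1: join on id=4 -> n14 (id 4, parent=3, depth 1).
Iteration 2: join on id=3 -> n17 (id 3, parent=2, depth 2).
Iteration 3: join on id=2 -> n6 (id 2, parent=1, depth 3).
Iteration 4: join on id=1 -> n26 (id 1, parent=NULL, depth 4).
Iteration 5: parent is NULL; no match; recursion stops.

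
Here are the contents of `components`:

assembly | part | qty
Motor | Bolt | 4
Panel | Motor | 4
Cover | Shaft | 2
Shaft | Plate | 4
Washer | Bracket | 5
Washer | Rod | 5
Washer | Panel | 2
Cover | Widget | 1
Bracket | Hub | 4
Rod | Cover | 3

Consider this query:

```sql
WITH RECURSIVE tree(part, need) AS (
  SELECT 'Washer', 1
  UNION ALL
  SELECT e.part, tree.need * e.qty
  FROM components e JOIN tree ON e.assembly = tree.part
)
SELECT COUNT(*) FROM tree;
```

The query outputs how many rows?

11

Base: (Washer, need=1).
Iteration 1: components of {Washer} -> Bracket = 1*5 = 5, Panel = 1*2 = 2, Rod = 1*5 = 5.
Iteration 2: components of {Bracket,Panel,Rod} -> Cover = 5*3 = 15, Hub = 5*4 = 20, Motor = 2*4 = 8.
Iteration 3: components of {Cover,Hub,Motor} -> Bolt = 8*4 = 32, Shaft = 15*2 = 30, Widget = 15*1 = 15.
Iteration 4: components of {Bolt,Shaft,Widget} -> Plate = 30*4 = 120.
Iteration 5: no further components; recursion stops.
Total rows emitted: 11.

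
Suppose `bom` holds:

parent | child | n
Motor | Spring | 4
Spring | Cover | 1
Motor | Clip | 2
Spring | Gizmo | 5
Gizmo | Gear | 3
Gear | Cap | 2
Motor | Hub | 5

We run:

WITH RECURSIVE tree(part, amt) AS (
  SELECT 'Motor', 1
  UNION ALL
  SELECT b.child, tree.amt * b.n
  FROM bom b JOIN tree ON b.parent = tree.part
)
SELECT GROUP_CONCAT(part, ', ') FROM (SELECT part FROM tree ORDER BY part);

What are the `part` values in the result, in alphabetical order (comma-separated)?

Cap, Clip, Cover, Gear, Gizmo, Hub, Motor, Spring

Base: (Motor, amt=1).
Iteration 1: components of {Motor} -> Clip = 1*2 = 2, Hub = 1*5 = 5, Spring = 1*4 = 4.
Iteration 2: components of {Clip,Hub,Spring} -> Cover = 4*1 = 4, Gizmo = 4*5 = 20.
Iteration 3: components of {Cover,Gizmo} -> Gear = 20*3 = 60.
Iteration 4: components of {Gear} -> Cap = 60*2 = 120.
Iteration 5: no further components; recursion stops.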